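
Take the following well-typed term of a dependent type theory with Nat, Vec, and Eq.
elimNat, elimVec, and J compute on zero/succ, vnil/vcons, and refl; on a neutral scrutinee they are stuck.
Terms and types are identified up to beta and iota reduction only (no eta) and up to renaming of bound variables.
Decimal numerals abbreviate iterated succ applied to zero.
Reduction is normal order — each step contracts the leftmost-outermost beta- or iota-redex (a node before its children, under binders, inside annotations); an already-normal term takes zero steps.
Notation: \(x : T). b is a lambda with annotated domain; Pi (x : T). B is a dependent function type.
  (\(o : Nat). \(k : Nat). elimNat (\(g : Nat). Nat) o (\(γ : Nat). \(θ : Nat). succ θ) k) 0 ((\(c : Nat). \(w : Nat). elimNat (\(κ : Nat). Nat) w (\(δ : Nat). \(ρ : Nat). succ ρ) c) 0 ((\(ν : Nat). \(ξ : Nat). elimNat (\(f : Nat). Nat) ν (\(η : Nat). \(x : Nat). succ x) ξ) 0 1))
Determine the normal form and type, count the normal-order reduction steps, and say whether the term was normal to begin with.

reduced normal form:
  1
type:
  Nat
normal-order step count: 15
started in normal form: no
first contracted redex: a beta-redex


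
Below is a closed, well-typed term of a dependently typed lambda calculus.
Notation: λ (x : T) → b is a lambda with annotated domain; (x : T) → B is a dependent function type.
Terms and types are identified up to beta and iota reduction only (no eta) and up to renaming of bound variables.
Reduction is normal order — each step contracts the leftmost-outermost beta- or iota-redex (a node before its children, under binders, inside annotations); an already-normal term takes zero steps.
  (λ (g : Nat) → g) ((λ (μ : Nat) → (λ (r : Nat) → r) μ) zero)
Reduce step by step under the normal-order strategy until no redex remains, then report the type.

normal-order reduction:
  (λ (g : Nat) → g) ((λ (μ : Nat) → (λ (r : Nat) → r) μ) zero)
  ~> (λ (g : Nat) → (λ (μ : Nat) → μ) g) zero
  ~> (λ (g : Nat) → g) zero
  ~> zero
type:
  Nat


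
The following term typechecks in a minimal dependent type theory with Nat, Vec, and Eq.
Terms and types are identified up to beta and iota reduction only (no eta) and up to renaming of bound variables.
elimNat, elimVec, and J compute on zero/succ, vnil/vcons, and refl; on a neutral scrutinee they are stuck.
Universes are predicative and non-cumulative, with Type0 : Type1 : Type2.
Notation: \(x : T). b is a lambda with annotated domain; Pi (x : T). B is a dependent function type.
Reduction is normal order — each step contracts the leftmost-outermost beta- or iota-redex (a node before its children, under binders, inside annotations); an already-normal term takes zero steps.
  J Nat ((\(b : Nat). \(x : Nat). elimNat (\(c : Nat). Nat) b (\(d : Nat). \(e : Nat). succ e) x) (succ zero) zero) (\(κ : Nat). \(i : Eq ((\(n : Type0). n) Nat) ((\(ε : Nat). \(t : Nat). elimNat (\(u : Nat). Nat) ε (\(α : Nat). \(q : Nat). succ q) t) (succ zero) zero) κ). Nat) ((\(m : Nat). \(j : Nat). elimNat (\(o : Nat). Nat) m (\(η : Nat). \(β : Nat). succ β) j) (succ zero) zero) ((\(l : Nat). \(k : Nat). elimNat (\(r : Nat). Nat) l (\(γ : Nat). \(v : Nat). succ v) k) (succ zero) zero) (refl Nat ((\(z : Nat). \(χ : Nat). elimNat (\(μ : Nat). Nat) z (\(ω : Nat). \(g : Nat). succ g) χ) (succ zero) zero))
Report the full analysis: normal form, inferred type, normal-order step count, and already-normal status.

resulting normal form:
  succ zero
type:
  Nat
steps to reach normal form (normal order): 4
already normal: no
first contracted redex: a J iota-redex


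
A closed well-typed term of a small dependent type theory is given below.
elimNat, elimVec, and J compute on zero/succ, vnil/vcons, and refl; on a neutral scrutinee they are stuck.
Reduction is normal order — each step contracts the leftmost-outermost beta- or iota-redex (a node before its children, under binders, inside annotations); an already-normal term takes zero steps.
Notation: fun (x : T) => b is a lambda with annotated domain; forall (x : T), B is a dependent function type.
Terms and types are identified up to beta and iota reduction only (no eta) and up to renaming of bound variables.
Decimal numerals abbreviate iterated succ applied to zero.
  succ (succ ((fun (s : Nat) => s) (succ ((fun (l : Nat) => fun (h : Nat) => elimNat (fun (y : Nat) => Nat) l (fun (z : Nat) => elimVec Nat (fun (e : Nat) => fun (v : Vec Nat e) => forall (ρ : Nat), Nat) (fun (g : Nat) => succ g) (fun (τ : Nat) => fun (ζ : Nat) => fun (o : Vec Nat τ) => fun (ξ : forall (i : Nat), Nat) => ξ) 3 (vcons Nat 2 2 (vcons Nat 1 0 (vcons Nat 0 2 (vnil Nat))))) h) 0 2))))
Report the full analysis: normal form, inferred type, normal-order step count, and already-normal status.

resulting normal form:
  5
type:
  Nat
normal-order step count: 42
already normal: no
first redex: a beta-redex


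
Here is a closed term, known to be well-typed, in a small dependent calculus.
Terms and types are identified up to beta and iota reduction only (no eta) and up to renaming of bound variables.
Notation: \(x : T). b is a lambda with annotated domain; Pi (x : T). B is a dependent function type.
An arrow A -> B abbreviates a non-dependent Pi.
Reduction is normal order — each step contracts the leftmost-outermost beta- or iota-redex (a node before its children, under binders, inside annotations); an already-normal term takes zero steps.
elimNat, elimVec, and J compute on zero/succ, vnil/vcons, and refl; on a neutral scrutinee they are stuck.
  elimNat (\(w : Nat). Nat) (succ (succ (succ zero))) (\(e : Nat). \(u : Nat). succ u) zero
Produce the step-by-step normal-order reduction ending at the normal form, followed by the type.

normal-order reduction sequence:
  elimNat (\(w : Nat). Nat) (succ (succ (succ zero))) (\(e : Nat). \(u : Nat). succ u) zero
  ~> succ (succ (succ zero))
type:
  Nat


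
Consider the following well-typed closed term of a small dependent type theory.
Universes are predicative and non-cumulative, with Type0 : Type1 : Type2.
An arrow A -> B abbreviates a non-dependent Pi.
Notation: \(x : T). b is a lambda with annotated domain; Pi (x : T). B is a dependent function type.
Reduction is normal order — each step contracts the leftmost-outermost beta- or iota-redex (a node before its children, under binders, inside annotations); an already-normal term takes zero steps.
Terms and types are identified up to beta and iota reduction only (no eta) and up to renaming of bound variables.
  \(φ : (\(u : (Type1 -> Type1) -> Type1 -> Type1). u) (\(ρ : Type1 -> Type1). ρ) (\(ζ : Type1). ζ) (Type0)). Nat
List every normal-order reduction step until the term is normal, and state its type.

normal-order reduction sequence:
  \(φ : (\(u : (Type1 -> Type1) -> Type1 -> Type1). u) (\(ρ : Type1 -> Type1). ρ) (\(ζ : Type1). ζ) (Type0)). Nat
  ~> \(φ : (\(u : Type1 -> Type1). u) (\(ρ : Type1). ρ) (Type0)). Nat
  ~> \(φ : (\(u : Type1). u) (Type0)). Nat
  ~> \(φ : Type0). Nat
inferred type:
  Type0 -> Type0


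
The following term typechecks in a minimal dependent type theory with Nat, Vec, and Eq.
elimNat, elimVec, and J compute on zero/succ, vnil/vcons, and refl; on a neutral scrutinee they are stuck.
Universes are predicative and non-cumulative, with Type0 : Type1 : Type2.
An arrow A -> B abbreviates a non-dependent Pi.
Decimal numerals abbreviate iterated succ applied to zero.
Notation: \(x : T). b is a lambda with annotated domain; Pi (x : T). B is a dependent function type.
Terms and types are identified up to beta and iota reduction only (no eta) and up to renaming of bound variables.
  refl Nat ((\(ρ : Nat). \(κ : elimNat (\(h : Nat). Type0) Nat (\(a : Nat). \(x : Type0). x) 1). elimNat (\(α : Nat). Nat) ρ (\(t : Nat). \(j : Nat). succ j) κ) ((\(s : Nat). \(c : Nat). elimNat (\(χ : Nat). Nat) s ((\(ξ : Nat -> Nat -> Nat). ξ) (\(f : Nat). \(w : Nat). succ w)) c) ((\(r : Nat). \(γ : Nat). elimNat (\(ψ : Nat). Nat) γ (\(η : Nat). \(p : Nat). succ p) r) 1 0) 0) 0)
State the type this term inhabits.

type:
  Eq Nat 1 1


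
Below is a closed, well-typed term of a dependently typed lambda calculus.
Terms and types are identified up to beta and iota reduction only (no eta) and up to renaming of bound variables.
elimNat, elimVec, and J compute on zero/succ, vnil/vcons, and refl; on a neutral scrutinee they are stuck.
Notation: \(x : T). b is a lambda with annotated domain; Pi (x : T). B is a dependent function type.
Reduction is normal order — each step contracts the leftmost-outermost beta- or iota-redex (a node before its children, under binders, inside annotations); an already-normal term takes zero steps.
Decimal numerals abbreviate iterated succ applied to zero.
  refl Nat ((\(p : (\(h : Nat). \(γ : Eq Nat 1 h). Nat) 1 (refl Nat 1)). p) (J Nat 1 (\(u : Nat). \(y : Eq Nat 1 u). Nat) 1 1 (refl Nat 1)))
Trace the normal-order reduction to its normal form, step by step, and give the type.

reduction (normal order):
  refl Nat ((\(p : (\(h : Nat). \(γ : Eq Nat 1 h). Nat) 1 (refl Nat 1)). p) (J Nat 1 (\(u : Nat). \(y : Eq Nat 1 u). Nat) 1 1 (refl Nat 1)))
  ~> refl Nat (J Nat 1 (\(p : Nat). \(h : Eq Nat 1 p). Nat) 1 1 (refl Nat 1))
  ~> refl Nat 1
type:
  Eq Nat 1 1


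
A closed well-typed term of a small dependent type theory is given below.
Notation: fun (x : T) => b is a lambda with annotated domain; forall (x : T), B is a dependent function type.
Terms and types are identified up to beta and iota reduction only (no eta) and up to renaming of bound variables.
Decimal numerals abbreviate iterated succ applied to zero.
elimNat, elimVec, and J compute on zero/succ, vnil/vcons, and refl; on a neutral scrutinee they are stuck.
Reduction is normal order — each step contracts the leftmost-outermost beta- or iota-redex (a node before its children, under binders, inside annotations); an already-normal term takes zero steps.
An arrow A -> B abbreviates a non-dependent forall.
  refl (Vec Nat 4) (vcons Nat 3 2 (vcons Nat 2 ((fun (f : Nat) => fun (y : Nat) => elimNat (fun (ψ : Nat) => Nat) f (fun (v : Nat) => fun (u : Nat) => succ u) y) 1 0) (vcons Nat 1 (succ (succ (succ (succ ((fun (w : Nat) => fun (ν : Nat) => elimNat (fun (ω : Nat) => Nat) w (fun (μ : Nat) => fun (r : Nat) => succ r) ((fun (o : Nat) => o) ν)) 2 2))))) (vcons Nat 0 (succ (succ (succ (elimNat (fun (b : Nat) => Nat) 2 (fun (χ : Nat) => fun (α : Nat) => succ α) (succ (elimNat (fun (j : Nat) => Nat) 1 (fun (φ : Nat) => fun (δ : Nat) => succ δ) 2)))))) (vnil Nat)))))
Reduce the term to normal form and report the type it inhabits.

resulting normal form:
  refl (Vec Nat 4) (vcons Nat 3 2 (vcons Nat 2 1 (vcons Nat 1 8 (vcons Nat 0 9 (vnil Nat)))))
the term's type:
  Eq (Vec Nat 4) (vcons Nat 3 2 (vcons Nat 2 1 (vcons Nat 1 8 (vcons Nat 0 9 (vnil Nat))))) (vcons Nat 3 2 (vcons Nat 2 1 (vcons Nat 1 8 (vcons Nat 0 9 (vnil Nat)))))


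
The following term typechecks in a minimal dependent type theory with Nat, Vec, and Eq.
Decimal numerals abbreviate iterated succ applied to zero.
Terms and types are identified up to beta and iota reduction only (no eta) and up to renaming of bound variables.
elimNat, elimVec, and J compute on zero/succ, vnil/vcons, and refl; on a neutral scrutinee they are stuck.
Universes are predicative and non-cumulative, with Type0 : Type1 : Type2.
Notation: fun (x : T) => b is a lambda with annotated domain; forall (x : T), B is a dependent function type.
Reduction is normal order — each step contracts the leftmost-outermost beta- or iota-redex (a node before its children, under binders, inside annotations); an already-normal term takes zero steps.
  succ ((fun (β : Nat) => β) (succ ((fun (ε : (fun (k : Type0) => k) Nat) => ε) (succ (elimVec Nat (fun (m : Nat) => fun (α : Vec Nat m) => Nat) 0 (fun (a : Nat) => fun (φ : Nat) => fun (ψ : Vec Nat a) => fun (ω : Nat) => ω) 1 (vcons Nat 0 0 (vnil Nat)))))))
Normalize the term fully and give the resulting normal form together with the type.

normal form:
  3
the term's type:
  Nat


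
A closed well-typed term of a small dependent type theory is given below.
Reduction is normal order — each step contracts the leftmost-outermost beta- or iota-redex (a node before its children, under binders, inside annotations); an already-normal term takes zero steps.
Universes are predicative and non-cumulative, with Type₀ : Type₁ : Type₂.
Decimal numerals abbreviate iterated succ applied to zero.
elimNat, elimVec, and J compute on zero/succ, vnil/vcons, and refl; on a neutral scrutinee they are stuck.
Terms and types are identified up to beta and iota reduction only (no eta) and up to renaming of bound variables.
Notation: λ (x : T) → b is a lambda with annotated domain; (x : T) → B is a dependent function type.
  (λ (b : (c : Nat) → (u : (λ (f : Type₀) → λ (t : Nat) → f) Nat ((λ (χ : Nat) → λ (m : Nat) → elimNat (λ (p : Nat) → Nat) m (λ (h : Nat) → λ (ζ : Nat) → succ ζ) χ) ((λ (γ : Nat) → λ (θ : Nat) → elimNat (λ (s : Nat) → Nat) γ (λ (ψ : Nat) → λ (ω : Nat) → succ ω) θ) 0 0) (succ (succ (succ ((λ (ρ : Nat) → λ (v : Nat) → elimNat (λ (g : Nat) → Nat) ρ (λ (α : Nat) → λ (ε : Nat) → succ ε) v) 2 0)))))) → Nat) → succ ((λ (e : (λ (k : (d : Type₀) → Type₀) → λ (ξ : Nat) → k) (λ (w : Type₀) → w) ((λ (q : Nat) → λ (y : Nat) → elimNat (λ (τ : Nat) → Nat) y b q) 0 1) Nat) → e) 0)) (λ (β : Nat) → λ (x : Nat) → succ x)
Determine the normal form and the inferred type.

reduced normal form:
  1
type:
  Nat


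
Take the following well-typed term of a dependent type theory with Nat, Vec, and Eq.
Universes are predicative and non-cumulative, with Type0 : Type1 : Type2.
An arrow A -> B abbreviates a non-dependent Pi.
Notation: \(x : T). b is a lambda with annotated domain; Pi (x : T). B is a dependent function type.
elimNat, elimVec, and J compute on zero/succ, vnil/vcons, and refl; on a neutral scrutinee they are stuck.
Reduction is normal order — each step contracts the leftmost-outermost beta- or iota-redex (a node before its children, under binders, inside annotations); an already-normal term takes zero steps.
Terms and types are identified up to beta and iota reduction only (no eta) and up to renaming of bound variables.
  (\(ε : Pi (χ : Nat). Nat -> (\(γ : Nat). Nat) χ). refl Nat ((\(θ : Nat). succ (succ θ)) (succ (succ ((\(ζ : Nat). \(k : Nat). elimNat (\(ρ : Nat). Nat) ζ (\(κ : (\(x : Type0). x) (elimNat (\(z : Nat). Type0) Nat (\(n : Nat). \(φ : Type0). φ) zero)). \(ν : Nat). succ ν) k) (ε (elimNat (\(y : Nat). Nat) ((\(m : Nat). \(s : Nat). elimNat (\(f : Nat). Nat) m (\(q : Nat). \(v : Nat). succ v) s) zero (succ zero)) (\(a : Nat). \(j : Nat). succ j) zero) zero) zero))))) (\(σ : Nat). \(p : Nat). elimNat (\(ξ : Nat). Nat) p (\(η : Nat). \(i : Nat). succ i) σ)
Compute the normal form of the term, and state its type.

reduced normal form:
  refl Nat (succ (succ (succ (succ (succ zero)))))
inferred type:
  Eq Nat (succ (succ (succ (succ (succ zero))))) (succ (succ (succ (succ (succ zero)))))


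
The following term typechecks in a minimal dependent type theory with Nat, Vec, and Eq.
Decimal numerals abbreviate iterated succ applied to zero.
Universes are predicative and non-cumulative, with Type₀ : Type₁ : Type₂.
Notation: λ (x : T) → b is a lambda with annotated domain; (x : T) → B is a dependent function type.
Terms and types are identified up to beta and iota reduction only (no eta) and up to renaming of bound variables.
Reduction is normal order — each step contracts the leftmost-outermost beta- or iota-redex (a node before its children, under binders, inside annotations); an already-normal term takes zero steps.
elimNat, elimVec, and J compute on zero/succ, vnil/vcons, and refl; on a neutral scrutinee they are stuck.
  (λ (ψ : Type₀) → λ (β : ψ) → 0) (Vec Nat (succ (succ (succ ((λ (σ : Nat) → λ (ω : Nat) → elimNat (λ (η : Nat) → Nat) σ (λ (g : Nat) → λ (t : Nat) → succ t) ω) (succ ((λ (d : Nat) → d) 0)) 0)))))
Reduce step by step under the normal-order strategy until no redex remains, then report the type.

normal-order reduction sequence:
  (λ (ψ : Type₀) → λ (β : ψ) → 0) (Vec Nat (succ (succ (succ ((λ (σ : Nat) → λ (ω : Nat) → elimNat (λ (η : Nat) → Nat) σ (λ (g : Nat) → λ (t : Nat) → succ t) ω) (succ ((λ (d : Nat) → d) 0)) 0)))))
  ~> λ (ψ : Vec Nat (succ (succ (succ ((λ (β : Nat) → λ (σ : Nat) → elimNat (λ (ω : Nat) → Nat) β (λ (η : Nat) → λ (g : Nat) → succ g) σ) (succ ((λ (t : Nat) → t) 0)) 0))))) → 0
  ~> λ (ψ : Vec Nat (succ (succ (succ ((λ (β : Nat) → elimNat (λ (σ : Nat) → Nat) (succ ((λ (ω : Nat) → ω) 0)) (λ (η : Nat) → λ (g : Nat) → succ g) β) 0))))) → 0
  ~> λ (ψ : Vec Nat (succ (succ (succ (elimNat (λ (β : Nat) → Nat) (succ ((λ (σ : Nat) → σ) 0)) (λ (ω : Nat) → λ (η : Nat) → succ η) 0))))) → 0
  ~> λ (ψ : Vec Nat (succ (succ (succ (succ ((λ (β : Nat) → β) 0)))))) → 0
  ~> λ (ψ : Vec Nat 4) → 0
the term's type:
  (ψ : Vec Nat 4) → Nat


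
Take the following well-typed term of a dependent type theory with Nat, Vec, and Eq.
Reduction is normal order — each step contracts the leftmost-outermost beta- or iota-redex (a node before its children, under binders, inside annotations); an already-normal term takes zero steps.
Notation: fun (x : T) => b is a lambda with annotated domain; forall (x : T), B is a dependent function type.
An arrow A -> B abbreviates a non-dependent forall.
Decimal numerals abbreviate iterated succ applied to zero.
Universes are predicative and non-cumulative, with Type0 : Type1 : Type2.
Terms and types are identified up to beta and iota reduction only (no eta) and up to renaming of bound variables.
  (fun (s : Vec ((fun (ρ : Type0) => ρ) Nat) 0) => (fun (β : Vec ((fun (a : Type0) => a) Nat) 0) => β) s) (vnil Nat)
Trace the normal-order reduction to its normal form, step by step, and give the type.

normal-order reduction:
  (fun (s : Vec ((fun (ρ : Type0) => ρ) Nat) 0) => (fun (β : Vec ((fun (a : Type0) => a) Nat) 0) => β) s) (vnil Nat)
  ~> (fun (s : Vec ((fun (ρ : Type0) => ρ) Nat) 0) => s) (vnil Nat)
  ~> vnil Nat
the term's type:
  Vec Nat 0


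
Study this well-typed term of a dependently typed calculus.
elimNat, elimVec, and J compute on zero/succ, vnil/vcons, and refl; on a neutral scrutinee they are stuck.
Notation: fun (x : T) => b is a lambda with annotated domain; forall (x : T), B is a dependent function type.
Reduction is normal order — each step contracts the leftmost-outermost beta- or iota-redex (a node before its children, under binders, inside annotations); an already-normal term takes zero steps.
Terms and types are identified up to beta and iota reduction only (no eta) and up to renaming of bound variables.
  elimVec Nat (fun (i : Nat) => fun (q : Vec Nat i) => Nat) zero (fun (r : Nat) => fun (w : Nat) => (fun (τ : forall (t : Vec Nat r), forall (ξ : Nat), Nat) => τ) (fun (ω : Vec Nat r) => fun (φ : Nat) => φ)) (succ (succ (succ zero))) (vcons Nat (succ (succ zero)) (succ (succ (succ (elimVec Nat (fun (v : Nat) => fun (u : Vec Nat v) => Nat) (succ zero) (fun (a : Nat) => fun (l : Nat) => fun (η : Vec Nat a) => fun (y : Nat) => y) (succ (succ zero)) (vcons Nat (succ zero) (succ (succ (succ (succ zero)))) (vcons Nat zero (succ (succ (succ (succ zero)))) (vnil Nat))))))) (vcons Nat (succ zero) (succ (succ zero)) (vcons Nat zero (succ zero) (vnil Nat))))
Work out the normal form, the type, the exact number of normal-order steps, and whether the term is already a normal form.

resulting normal form:
  zero
type:
  Nat
reduction steps (normal order): 19
term was already normal: no
first contracted redex: an elimVec iota-redex


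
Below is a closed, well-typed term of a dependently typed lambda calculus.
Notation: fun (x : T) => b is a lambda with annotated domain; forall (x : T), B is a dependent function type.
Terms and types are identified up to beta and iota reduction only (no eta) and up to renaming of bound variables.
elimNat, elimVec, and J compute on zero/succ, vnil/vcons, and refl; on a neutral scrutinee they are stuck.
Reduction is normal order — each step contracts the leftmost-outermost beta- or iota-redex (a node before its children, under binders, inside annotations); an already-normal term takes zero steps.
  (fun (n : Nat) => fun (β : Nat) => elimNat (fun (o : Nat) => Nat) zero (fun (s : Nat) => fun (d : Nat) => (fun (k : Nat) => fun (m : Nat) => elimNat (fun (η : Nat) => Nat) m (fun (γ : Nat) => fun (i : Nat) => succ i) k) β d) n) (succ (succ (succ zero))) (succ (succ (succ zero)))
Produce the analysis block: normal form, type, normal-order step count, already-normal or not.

normal form:
  succ (succ (succ (succ (succ (succ (succ (succ (succ zero))))))))
inferred type:
  Nat
normal-order step count: 48
term was already normal: no
first redex: a beta-redex


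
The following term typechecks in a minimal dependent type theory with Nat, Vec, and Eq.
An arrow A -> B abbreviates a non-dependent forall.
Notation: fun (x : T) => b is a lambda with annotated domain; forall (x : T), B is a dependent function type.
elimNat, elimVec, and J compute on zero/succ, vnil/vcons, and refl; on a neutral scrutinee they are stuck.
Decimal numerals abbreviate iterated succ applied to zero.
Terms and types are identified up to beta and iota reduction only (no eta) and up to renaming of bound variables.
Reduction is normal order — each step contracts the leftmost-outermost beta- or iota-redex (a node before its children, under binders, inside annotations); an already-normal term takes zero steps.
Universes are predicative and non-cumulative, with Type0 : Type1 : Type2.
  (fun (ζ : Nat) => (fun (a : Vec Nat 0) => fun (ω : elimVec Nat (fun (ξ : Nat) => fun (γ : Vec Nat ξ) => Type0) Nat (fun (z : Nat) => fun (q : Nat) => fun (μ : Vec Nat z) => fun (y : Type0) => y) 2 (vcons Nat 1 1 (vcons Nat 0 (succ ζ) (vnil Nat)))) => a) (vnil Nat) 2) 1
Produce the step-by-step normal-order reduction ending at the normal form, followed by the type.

normal-order reduction:
  (fun (ζ : Nat) => (fun (a : Vec Nat 0) => fun (ω : elimVec Nat (fun (ξ : Nat) => fun (γ : Vec Nat ξ) => Type0) Nat (fun (z : Nat) => fun (q : Nat) => fun (μ : Vec Nat z) => fun (y : Type0) => y) 2 (vcons Nat 1 1 (vcons Nat 0 (succ ζ) (vnil Nat)))) => a) (vnil Nat) 2) 1
  ~> (fun (ζ : Vec Nat 0) => fun (a : elimVec Nat (fun (ω : Nat) => fun (ξ : Vec Nat ω) => Type0) Nat (fun (γ : Nat) => fun (z : Nat) => fun (q : Vec Nat γ) => fun (μ : Type0) => μ) 2 (vcons Nat 1 1 (vcons Nat 0 2 (vnil Nat)))) => ζ) (vnil Nat) 2
  ~> (fun (ζ : elimVec Nat (fun (a : Nat) => fun (ω : Vec Nat a) => Type0) Nat (fun (ξ : Nat) => fun (γ : Nat) => fun (z : Vec Nat ξ) => fun (q : Type0) => q) 2 (vcons Nat 1 1 (vcons Nat 0 2 (vnil Nat)))) => vnil Nat) 2
  ~> vnil Nat
the term's type:
  Vec Nat 0


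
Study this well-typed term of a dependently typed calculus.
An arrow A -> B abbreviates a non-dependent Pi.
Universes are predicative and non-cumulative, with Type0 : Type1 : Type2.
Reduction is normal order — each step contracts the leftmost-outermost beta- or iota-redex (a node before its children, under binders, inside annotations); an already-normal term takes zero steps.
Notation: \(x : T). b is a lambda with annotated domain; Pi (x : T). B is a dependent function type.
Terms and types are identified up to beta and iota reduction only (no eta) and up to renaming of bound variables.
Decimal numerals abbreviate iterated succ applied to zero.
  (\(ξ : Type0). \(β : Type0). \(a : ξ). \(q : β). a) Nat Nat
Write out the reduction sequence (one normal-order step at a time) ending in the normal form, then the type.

normal-order reduction:
  (\(ξ : Type0). \(β : Type0). \(a : ξ). \(q : β). a) Nat Nat
  ~> (\(ξ : Type0). \(β : Nat). \(a : ξ). β) Nat
  ~> \(ξ : Nat). \(β : Nat). ξ
type:
  Nat -> Nat -> Nat


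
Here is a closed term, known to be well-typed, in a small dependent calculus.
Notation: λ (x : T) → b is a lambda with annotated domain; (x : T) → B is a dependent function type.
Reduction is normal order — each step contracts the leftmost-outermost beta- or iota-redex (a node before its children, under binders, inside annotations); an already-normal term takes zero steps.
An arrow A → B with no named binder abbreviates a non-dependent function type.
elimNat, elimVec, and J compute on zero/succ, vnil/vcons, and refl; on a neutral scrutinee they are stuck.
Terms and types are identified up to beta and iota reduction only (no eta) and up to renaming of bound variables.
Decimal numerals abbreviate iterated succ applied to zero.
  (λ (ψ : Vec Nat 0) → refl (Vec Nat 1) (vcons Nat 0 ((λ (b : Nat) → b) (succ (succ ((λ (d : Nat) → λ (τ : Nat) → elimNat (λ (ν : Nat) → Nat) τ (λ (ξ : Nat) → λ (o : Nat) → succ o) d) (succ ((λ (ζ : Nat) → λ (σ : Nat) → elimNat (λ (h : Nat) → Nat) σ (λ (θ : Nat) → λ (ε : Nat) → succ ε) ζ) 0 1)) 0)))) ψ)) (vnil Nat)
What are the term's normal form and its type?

reduced normal form:
  refl (Vec Nat 1) (vcons Nat 0 4 (vnil Nat))
inferred type:
  Eq (Vec Nat 1) (vcons Nat 0 4 (vnil Nat)) (vcons Nat 0 4 (vnil Nat))
observation: the term reaches its normal form after 14 normal-order steps.


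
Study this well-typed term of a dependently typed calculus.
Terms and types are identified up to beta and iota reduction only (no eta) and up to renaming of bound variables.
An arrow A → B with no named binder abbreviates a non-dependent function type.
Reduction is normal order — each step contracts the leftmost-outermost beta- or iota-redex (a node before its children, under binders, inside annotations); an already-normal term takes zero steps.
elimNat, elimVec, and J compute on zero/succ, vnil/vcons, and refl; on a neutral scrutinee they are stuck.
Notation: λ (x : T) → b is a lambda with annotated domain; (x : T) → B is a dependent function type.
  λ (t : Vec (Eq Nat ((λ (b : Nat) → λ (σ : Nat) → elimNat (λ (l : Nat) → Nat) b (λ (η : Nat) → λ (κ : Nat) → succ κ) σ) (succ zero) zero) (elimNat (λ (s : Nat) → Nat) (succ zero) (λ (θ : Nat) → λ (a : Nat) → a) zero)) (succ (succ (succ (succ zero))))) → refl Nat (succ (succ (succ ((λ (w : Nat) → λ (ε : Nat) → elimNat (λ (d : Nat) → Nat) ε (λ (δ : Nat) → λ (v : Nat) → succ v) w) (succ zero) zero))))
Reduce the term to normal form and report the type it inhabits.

reduced normal form:
  λ (t : Vec (Eq Nat (succ zero) (succ zero)) (succ (succ (succ (succ zero))))) → refl Nat (succ (succ (succ (succ zero))))
type:
  Vec (Eq Nat (succ zero) (succ zero)) (succ (succ (succ (succ zero)))) → Eq Nat (succ (succ (succ (succ zero)))) (succ (succ (succ (succ zero))))
observation: 10 normal-order steps separate the term from its normal form.


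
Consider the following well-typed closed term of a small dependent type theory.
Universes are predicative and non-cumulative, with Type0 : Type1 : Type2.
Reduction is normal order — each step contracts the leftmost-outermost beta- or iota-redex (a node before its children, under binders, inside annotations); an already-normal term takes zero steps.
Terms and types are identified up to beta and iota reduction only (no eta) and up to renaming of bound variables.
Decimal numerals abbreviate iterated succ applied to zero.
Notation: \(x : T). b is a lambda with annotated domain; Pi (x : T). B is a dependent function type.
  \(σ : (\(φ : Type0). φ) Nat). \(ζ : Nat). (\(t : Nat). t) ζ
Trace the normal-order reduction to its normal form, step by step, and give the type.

normal-order reduction:
  \(σ : (\(φ : Type0). φ) Nat). \(ζ : Nat). (\(t : Nat). t) ζ
  ~> \(σ : Nat). \(φ : Nat). (\(ζ : Nat). ζ) φ
  ~> \(σ : Nat). \(φ : Nat). φ
type:
  Pi (σ : Nat). Pi (φ : Nat). Nat


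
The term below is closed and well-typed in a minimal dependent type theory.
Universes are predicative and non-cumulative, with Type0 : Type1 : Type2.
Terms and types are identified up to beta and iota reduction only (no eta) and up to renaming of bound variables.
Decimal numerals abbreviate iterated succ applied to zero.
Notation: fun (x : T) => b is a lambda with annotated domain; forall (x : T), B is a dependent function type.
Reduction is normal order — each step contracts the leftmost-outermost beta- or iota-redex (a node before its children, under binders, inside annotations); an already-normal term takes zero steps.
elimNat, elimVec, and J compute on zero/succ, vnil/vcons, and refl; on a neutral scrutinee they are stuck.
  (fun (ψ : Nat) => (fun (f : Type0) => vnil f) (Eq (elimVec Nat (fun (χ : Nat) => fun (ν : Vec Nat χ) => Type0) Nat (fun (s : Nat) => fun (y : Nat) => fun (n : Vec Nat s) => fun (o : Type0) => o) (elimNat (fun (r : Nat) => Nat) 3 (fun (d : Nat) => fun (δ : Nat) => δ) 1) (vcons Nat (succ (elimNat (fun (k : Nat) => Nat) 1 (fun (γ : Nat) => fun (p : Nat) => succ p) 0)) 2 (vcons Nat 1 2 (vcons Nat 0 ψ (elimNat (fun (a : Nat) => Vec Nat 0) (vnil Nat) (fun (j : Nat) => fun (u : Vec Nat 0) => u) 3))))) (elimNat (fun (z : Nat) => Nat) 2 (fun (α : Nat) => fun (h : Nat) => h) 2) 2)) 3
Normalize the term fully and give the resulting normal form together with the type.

normal form:
  vnil (Eq Nat 2 2)
type:
  Vec (Eq Nat 2 2) 0
observation: 35 normal-order steps normalize the term, beginning with a beta-redex.


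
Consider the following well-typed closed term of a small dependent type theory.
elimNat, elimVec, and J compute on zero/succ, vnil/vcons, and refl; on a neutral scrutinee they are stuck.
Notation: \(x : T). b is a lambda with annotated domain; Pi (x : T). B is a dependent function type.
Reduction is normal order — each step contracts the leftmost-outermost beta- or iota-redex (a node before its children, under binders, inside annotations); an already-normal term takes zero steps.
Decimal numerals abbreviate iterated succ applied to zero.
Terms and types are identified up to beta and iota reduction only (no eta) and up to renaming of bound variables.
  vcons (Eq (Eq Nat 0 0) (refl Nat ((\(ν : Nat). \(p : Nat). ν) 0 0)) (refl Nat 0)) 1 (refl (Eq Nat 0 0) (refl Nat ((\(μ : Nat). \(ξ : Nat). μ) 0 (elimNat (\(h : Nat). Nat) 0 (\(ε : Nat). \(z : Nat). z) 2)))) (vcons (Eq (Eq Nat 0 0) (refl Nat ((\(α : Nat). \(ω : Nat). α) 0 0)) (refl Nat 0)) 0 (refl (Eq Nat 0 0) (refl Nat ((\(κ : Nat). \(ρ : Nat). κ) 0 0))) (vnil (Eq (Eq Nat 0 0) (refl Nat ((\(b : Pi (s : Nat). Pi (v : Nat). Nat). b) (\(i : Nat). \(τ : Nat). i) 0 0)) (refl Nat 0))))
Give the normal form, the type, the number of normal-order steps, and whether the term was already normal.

resulting normal form:
  vcons (Eq (Eq Nat 0 0) (refl Nat 0) (refl Nat 0)) 1 (refl (Eq Nat 0 0) (refl Nat 0)) (vcons (Eq (Eq Nat 0 0) (refl Nat 0) (refl Nat 0)) 0 (refl (Eq Nat 0 0) (refl Nat 0)) (vnil (Eq (Eq Nat 0 0) (refl Nat 0) (refl Nat 0))))
the term's type:
  Vec (Eq (Eq Nat 0 0) (refl Nat 0) (refl Nat 0)) 2
reduction steps (normal order): 11
already normal: no
first contracted redex: a beta-redex


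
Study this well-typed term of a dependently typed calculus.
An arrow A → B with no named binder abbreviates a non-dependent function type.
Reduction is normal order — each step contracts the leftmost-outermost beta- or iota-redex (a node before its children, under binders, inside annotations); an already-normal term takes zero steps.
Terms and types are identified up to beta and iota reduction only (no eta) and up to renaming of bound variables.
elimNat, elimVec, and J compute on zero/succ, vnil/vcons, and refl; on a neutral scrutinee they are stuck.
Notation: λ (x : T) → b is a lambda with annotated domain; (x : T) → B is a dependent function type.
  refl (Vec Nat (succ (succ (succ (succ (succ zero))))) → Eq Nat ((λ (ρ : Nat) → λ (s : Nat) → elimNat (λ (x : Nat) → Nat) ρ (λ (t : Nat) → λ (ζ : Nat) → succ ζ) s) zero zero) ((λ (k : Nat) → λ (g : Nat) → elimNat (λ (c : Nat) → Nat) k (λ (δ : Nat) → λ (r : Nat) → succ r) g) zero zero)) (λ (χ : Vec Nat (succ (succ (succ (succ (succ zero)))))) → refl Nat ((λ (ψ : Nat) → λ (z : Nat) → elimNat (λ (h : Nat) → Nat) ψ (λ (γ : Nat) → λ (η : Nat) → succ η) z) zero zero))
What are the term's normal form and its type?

normal form:
  refl (Vec Nat (succ (succ (succ (succ (succ zero))))) → Eq Nat zero zero) (λ (ρ : Vec Nat (succ (succ (succ (succ (succ zero)))))) → refl Nat zero)
type:
  Eq (Vec Nat (succ (succ (succ (succ (succ zero))))) → Eq Nat zero zero) (λ (ρ : Vec Nat (succ (succ (succ (succ (succ zero)))))) → refl Nat zero) (λ (s : Vec Nat (succ (succ (succ (succ (succ zero)))))) → refl Nat zero)
observation: the term reaches its normal form after 9 normal-order steps.


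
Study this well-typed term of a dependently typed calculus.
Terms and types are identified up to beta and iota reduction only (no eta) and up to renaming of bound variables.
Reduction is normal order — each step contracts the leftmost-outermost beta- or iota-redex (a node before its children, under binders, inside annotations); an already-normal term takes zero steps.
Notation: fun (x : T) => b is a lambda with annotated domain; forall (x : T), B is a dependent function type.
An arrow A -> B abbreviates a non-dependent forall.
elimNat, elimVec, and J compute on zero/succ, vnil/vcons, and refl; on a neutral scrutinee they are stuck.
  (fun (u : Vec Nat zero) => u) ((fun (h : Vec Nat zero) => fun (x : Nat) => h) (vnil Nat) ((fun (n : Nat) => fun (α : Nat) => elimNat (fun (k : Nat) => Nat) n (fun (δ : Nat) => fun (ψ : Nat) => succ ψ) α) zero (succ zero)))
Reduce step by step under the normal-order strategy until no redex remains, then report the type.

reduction (normal order):
  (fun (u : Vec Nat zero) => u) ((fun (h : Vec Nat zero) => fun (x : Nat) => h) (vnil Nat) ((fun (n : Nat) => fun (α : Nat) => elimNat (fun (k : Nat) => Nat) n (fun (δ : Nat) => fun (ψ : Nat) => succ ψ) α) zero (succ zero)))
  ~> (fun (u : Vec Nat zero) => fun (h : Nat) => u) (vnil Nat) ((fun (x : Nat) => fun (n : Nat) => elimNat (fun (α : Nat) => Nat) x (fun (k : Nat) => fun (δ : Nat) => succ δ) n) zero (succ zero))
  ~> (fun (u : Nat) => vnil Nat) ((fun (h : Nat) => fun (x : Nat) => elimNat (fun (n : Nat) => Nat) h (fun (α : Nat) => fun (k : Nat) => succ k) x) zero (succ zero))
  ~> vnil Nat
inferred type:
  Vec Nat zero


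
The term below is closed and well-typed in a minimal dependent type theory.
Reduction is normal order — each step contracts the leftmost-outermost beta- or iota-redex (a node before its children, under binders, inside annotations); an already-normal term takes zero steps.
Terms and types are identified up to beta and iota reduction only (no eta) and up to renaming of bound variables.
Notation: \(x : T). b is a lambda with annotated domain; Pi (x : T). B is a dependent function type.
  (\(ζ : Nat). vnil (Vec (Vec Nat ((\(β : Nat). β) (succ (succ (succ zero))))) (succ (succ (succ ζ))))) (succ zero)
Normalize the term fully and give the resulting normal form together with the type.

resulting normal form:
  vnil (Vec (Vec Nat (succ (succ (succ zero)))) (succ (succ (succ (succ zero)))))
type:
  Vec (Vec (Vec Nat (succ (succ (succ zero)))) (succ (succ (succ (succ zero))))) zero


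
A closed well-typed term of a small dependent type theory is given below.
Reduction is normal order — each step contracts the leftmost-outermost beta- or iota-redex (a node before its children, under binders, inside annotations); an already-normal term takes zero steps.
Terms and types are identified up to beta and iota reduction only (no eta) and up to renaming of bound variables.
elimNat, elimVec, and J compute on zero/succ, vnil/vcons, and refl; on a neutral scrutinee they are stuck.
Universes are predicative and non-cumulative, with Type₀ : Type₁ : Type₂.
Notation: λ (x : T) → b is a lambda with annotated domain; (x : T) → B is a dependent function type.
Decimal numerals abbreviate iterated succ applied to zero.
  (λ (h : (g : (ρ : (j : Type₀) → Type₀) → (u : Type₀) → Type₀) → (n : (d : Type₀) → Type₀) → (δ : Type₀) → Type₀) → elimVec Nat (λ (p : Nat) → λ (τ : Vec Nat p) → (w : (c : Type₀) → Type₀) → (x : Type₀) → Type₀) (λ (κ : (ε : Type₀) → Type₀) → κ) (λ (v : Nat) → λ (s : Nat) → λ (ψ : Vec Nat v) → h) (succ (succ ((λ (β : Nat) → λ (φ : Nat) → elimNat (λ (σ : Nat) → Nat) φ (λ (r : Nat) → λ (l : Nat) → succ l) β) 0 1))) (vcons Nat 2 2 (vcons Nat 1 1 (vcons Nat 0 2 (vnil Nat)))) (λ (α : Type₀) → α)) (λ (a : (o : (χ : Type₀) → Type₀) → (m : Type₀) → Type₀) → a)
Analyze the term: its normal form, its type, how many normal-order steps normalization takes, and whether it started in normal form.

normal form:
  λ (h : Type₀) → h
type:
  (h : Type₀) → Type₀
reduction steps (normal order): 18
term was already normal: no
first contracted redex: a beta-redex


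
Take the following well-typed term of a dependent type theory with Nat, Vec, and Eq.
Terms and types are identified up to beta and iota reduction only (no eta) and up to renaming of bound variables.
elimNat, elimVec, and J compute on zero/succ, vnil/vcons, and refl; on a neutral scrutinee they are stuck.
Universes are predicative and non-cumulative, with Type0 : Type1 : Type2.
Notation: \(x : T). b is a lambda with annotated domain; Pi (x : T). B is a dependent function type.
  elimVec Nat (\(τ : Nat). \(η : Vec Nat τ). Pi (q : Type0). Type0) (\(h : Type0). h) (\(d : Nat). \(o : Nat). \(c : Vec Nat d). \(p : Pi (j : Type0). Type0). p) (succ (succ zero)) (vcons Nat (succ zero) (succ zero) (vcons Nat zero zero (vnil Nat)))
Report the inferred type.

type:
  Pi (τ : Type0). Type0


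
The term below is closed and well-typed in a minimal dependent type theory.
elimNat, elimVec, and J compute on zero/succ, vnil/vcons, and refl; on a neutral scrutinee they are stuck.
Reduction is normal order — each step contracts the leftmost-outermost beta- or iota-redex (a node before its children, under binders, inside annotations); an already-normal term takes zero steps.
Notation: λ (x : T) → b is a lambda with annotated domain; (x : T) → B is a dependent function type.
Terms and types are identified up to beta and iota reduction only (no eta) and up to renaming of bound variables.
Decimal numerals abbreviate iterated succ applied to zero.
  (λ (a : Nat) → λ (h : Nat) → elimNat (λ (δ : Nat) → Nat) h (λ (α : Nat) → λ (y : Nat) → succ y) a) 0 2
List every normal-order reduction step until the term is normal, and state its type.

normal-order reduction sequence:
  (λ (a : Nat) → λ (h : Nat) → elimNat (λ (δ : Nat) → Nat) h (λ (α : Nat) → λ (y : Nat) → succ y) a) 0 2
  ~> (λ (a : Nat) → elimNat (λ (h : Nat) → Nat) a (λ (δ : Nat) → λ (α : Nat) → succ α) 0) 2
  ~> elimNat (λ (a : Nat) → Nat) 2 (λ (h : Nat) → λ (δ : Nat) → succ δ) 0
  ~> 2
inferred type:
  Nat


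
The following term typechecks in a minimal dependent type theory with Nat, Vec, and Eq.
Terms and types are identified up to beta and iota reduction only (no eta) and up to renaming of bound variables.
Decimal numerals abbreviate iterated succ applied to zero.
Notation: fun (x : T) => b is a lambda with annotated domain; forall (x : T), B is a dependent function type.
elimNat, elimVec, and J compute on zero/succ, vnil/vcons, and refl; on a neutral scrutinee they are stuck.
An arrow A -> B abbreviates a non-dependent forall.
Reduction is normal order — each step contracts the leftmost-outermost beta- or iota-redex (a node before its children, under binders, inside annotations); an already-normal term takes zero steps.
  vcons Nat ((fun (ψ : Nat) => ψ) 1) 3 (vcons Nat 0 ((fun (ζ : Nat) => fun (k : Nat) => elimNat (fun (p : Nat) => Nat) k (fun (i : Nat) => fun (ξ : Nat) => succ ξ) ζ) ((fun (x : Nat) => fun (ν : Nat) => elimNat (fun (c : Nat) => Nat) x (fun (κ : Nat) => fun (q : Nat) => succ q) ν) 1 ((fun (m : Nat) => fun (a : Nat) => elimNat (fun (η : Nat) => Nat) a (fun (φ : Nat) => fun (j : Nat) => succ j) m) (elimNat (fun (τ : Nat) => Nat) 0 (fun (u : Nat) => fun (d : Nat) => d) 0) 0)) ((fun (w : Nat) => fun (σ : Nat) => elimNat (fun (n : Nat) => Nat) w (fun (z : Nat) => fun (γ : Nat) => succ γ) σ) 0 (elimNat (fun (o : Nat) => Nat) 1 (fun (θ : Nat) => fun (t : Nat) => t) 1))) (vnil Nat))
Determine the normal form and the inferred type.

reduced normal form:
  vcons Nat 1 3 (vcons Nat 0 2 (vnil Nat))
the term's type:
  Vec Nat 2
observation: normalization takes exactly 24 steps under the normal-order strategy.
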